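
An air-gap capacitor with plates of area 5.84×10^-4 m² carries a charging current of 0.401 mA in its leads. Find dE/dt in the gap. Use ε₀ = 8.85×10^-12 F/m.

Charge continuity gives I_d = I = 4.01×10^-4 A between the plates.
Since I_d = ε₀ A dE/dt, dE/dt = I_d/(ε₀A) = (4.01×10^-4)/((8.85×10^-12)(5.84×10^-4)) = 7.76×10^10 V/(m·s).

7.76×10^10 V/(m·s)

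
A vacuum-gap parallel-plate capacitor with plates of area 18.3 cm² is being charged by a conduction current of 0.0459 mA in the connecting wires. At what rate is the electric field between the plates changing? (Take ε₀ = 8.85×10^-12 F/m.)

2.83×10^9 V/(m·s)

By continuity, I_d in the gap equals the 0.0459 mA flowing in the wire.
Then dE/dt = I_d/(ε₀A) = 2.83×10^9 V/(m·s).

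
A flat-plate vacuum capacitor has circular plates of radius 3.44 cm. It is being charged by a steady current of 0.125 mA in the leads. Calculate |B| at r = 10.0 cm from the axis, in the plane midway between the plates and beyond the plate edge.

By continuity the displacement current in the gap matches the conduction current: I_d = 1.25×10^-4 A.
With r > R the enclosed displacement current is the full I_d; B = μ₀ I_d / (2πr) = 2.50×10^-10 T.

2.50×10^-10 T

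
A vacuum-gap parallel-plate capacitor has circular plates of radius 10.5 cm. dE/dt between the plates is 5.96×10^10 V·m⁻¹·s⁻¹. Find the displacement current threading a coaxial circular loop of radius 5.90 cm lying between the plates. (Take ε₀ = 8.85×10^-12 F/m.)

Through the whole plate area (πR² = 0.03464 m²), I_d = ε₀ πR² dE/dt = 0.01827 A.
Since J_d is uniform, the enclosed fraction is (r/R)² = 0.3157, giving I_d,enc = 5.77×10^-3 A.

5.77×10^-3 A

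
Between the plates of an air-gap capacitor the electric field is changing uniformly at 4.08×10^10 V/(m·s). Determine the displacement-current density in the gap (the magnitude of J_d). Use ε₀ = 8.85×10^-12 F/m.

0.361 A/m²

J_d = ε₀ ∂E/∂t, so J_d = 0.361 A/m².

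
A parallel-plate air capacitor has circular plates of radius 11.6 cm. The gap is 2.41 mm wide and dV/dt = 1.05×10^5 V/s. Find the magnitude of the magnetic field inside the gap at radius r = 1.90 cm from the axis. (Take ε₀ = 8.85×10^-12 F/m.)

dE/dt = (dV/dt)/d = 4.357×10^7 V/(m·s); I_d = ε₀(πR²)(dE/dt) = (8.85×10^-12)(0.04227)(4.357×10^7) = 1.630×10^-5 A.
An Ampèrian loop of radius r encloses a fraction (r/R)² of I_d. Then B·2πr = μ₀ I_d (r/R)², giving B = μ₀ I_d r/(2πR²) = 4.60×10^-12 T.

4.60×10^-12 T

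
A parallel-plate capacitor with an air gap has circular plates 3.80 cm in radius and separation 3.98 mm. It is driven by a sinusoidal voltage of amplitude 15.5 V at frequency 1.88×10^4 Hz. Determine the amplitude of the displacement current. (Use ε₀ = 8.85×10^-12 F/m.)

(dE/dt)_max = V₀ω/d = 4.599×10^8 V/(m·s); ω = 2πf = 1.181×10^5 rad/s.
I_d,max = ε₀ A (dE/dt)_max = (8.85×10^-12)(4.536×10^-3)(4.599×10^8) = 1.85×10^-5 A.

1.85×10^-5 A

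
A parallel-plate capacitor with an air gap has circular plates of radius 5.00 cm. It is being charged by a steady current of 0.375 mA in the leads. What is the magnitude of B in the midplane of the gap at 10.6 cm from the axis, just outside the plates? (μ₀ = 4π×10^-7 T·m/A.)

By continuity the displacement current in the gap matches the conduction current: I_d = 3.75×10^-4 A.
Outside the plates the loop encloses all of I_d, so B·2πr = μ₀ I_d and B = 7.08×10^-10 T.

7.08×10^-10 T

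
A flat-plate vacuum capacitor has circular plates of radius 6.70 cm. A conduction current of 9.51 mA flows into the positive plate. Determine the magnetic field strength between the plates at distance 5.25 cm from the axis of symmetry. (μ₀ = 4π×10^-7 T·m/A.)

Between the plates the displacement current equals the wire current: I_d = 9.51 mA = 9.51×10^-3 A.
An Ampèrian loop of radius r encloses a fraction (r/R)² of I_d. Then B·2πr = μ₀ I_d (r/R)², giving B = μ₀ I_d r/(2πR²) = 2.22×10^-8 T.

2.22×10^-8 T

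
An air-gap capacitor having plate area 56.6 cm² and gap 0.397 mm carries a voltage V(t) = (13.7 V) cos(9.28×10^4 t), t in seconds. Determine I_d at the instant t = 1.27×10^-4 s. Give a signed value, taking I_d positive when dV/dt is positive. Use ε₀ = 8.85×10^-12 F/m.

dV/dt = (13.7)(9.28×10^4)·−sin(11.7856) = 8.948×10^5 V/s.
I_d = C dV/dt with C = ε₀A/d = (8.85×10^-12)(5.66×10^-3)/(3.97×10^-4) = 1.262×10^-10 F, so I_d = (1.262×10^-10)(8.948×10^5) = 1.13×10^-4 A.

1.13×10^-4 A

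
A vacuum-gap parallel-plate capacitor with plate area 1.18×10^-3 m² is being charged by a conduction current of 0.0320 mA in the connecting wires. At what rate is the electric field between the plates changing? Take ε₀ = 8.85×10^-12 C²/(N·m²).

Charge continuity gives I_d = I = 3.20×10^-5 A between the plates.
Since I_d = ε₀ A dE/dt, dE/dt = I_d/(ε₀A) = (3.20×10^-5)/((8.85×10^-12)(1.18×10^-3)) = 3.06×10^9 V/(m·s).

3.06×10^9 V/(m·s)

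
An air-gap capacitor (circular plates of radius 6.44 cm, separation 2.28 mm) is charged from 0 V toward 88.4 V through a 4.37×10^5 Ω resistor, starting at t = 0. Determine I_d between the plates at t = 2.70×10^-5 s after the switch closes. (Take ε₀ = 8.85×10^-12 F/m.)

5.96×10^-5 A

C = ε₀A/d = (8.85×10^-12)(0.01303)/(2.28×10^-3) = 5.058×10^-11 F and τ = RC = 2.210×10^-5 s. I_d in the gap equals the RC charging current.
I_d(t) = (V₀/R) e^(−t/τ) = 2.023×10^-4 · e^(−1.222) = 5.96×10^-5 A.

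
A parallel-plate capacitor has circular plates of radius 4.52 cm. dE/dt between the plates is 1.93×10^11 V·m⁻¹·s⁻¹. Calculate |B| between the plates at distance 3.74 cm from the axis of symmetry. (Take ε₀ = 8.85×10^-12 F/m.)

Through the whole plate area (πR² = 6.418×10^-3 m²), I_d = ε₀ πR² dE/dt = 0.01096 A.
For r < R the Ampère–Maxwell law gives B(2πr) = μ₀ I_d (r²/R²), so B = μ₀ I_d r/(2πR²) = (4π×10^-7)(0.01096)(0.0374)/(2π·0.0452²) = 4.01×10^-8 T.

4.01×10^-8 T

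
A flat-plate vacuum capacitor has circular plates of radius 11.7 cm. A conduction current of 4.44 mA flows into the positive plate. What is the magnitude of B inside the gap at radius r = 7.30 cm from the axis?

4.74×10^-9 T

No conduction current crosses the gap, so I_d there equals the 4.44×10^-3 A in the leads.
For r < R the Ampère–Maxwell law gives B(2πr) = μ₀ I_d (r²/R²), so B = μ₀ I_d r/(2πR²) = (4π×10^-7)(4.44×10^-3)(0.0730)/(2π·0.117²) = 4.74×10^-9 T.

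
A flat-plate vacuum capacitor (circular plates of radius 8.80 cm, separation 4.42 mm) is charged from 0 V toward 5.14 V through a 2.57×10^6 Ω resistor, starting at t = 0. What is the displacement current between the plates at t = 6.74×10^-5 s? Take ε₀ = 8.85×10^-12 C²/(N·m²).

C = ε₀A/d = (8.85×10^-12)(0.02433)/(4.42×10^-3) = 4.872×10^-11 F, so τ = RC = 1.252×10^-4 s.
The conduction current is I(t) = (V₀/R) e^(−t/τ), and the displacement current between the plates equals it.
t/τ = 0.5383; I_d = (5.14/2.57×10^6) · e^(−0.5383) = (2.000×10^-6)(0.5837) = 1.17×10^-6 A.

1.17×10^-6 A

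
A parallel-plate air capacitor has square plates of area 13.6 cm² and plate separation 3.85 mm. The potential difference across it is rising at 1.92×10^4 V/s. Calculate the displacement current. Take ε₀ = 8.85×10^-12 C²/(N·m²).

6.00×10^-8 A

The field between the plates is E = V/d, so dE/dt = (1.92×10^4)/(3.85×10^-3 m) = 4.987×10^6 V/(m·s).
I_d = ε₀ A (dE/dt) = (8.85×10^-12)(1.36×10^-3)(4.987×10^6) = 6.00×10^-8 A.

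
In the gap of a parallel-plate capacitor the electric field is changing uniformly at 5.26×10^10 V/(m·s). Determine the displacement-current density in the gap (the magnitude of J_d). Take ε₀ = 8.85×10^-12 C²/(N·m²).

J_d = ε₀ ∂E/∂t, so J_d = 0.466 A/m².

0.466 A/m²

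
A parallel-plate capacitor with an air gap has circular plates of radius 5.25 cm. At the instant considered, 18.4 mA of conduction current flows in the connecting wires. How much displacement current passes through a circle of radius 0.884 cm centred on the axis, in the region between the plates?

5.22×10^-4 A

By continuity the displacement current in the gap matches the conduction current: I_d = 0.0184 A.
Through an area πr² the displacement current is I_d·(πr²/πR²) = I_d (r/R)² = 5.22×10^-4 A.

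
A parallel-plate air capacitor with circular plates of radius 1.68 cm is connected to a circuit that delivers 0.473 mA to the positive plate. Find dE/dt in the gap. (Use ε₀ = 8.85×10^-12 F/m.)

6.03×10^10 V/(m·s)

Charge continuity gives I_d = I = 4.73×10^-4 A between the plates.
Since I_d = ε₀ A dE/dt, dE/dt = I_d/(ε₀A) = (4.73×10^-4)/((8.85×10^-12)(8.867×10^-4)) = 6.03×10^10 V/(m·s).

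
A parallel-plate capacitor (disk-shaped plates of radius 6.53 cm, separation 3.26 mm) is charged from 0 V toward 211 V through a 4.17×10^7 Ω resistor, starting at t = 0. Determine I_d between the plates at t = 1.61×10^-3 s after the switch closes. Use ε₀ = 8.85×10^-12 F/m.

C = ε₀A/d = (8.85×10^-12)(0.01340)/(3.26×10^-3) = 3.638×10^-11 F, so τ = RC = 1.517×10^-3 s.
The conduction current is I(t) = (V₀/R) e^(−t/τ), and the displacement current between the plates equals it.
t/τ = 1.061; I_d = (211/4.17×10^7) · e^(−1.061) = (5.060×10^-6)(0.3461) = 1.75×10^-6 A.

1.75×10^-6 A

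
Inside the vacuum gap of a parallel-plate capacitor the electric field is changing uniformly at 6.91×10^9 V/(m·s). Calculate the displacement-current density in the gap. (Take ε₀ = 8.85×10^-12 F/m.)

J_d = ε₀ ∂E/∂t, so J_d = 0.0612 A/m².

0.0612 A/m²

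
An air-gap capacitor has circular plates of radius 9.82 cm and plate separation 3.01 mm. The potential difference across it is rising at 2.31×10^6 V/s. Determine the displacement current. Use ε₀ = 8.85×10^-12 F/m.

E = V/d so dE/dt = (dV/dt)/d = 7.674×10^8 V/(m·s), and I_d = ε₀ A dE/dt = (8.85×10^-12)(0.03030)(7.674×10^8) = 2.06×10^-4 A.

2.06×10^-4 A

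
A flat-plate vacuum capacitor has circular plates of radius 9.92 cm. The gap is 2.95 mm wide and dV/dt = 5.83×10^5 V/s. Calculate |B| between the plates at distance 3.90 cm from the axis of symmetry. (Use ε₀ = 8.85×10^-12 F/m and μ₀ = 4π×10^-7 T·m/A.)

4.29×10^-11 T

With E = V/d, dE/dt = 1.976×10^8 V/(m·s) and πR² = 0.03092 m², giving I_d = ε₀ πR² dE/dt = 5.407×10^-5 A.
For r < R the Ampère–Maxwell law gives B(2πr) = μ₀ I_d (r²/R²), so B = μ₀ I_d r/(2πR²) = (4π×10^-7)(5.407×10^-5)(0.0390)/(2π·0.0992²) = 4.29×10^-11 T.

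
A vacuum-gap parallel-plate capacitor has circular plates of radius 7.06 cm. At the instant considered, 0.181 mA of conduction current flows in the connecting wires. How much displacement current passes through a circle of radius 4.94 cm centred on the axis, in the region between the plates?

Between the plates the displacement current equals the wire current: I_d = 0.181 mA = 1.81×10^-4 A.
The field is uniform, so I_d,enc = I_d (r/R)² = (1.81×10^-4)(4.94/7.06)² = 8.86×10^-5 A.

8.86×10^-5 A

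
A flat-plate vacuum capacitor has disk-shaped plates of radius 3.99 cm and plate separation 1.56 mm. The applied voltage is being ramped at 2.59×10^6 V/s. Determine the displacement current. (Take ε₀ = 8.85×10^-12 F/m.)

C = ε₀A/d = (8.85×10^-12)(5.001×10^-3)/(1.56×10^-3) = 2.837×10^-11 F.
I_d = C dV/dt = (2.837×10^-11)(2.59×10^6) = 7.35×10^-5 A.

7.35×10^-5 A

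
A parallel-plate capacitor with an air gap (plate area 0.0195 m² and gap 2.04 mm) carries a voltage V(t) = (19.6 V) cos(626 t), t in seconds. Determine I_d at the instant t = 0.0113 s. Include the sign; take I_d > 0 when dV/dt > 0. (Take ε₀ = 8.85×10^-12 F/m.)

-7.38×10^-7 A

dV/dt = (19.6)(626)·−sin(7.0738) = -8721 V/s.
I_d = C dV/dt with C = ε₀A/d = (8.85×10^-12)(0.0195)/(2.04×10^-3) = 8.460×10^-11 F, so I_d = (8.460×10^-11)(-8721) = -7.38×10^-7 A.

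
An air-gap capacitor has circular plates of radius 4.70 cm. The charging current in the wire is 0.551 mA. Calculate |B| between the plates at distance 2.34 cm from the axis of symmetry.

1.17×10^-9 T

No conduction current crosses the gap, so I_d there equals the 5.51×10^-4 A in the leads.
An Ampèrian loop of radius r encloses a fraction (r/R)² of I_d. Then B·2πr = μ₀ I_d (r/R)², giving B = μ₀ I_d r/(2πR²) = 1.17×10^-9 T.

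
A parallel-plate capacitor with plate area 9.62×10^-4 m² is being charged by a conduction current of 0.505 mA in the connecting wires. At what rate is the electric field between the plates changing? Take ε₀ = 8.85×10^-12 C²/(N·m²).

5.93×10^10 V/(m·s)

Charge continuity gives I_d = I = 5.05×10^-4 A between the plates.
Since I_d = ε₀ A dE/dt, dE/dt = I_d/(ε₀A) = (5.05×10^-4)/((8.85×10^-12)(9.62×10^-4)) = 5.93×10^10 V/(m·s).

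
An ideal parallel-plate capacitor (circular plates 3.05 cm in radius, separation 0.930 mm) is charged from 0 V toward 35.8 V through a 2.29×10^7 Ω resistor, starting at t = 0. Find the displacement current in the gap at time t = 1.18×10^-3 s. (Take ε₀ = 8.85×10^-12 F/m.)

C = ε₀A/d = (8.85×10^-12)(2.922×10^-3)/(9.30×10^-4) = 2.781×10^-11 F, so τ = RC = 6.368×10^-4 s.
The conduction current is I(t) = (V₀/R) e^(−t/τ), and the displacement current between the plates equals it.
t/τ = 1.853; I_d = (35.8/2.29×10^7) · e^(−1.853) = (1.563×10^-6)(0.1568) = 2.45×10^-7 A.

2.45×10^-7 A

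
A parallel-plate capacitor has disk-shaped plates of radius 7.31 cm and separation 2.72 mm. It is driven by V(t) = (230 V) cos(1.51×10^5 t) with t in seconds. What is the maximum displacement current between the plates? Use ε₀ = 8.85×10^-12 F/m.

1.90×10^-3 A

C = ε₀A/d = (8.85×10^-12)(0.01679)/(2.72×10^-3) = 5.463×10^-11 F; ω = 1.51×10^5 rad/s.
I_d = C dV/dt, so |I_d|_max = C V₀ ω = (5.463×10^-11)(230)(1.51×10^5) = 1.90×10^-3 A.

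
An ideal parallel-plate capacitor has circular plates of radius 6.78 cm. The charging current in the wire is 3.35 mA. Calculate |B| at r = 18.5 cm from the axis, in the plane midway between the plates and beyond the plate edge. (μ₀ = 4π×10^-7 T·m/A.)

No conduction current crosses the gap, so I_d there equals the 3.35×10^-3 A in the leads.
With r > R the enclosed displacement current is the full I_d; B = μ₀ I_d / (2πr) = 3.62×10^-9 T.

3.62×10^-9 T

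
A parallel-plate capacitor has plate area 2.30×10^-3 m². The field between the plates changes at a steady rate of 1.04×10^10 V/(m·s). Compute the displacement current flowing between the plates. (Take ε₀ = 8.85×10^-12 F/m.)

The displacement current is ε₀ times dΦ_E/dt = ε₀ A dE/dt = (8.85×10^-12)(2.30×10^-3)(1.04×10^10) = 2.12×10^-4 A.

2.12×10^-4 A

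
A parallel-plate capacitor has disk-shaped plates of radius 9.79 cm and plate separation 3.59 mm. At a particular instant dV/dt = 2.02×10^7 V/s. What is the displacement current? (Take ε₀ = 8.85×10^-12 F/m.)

1.50×10^-3 A

C = ε₀A/d = (8.85×10^-12)(0.03011)/(3.59×10^-3) = 7.423×10^-11 F.
I_d = C dV/dt = (7.423×10^-11)(2.02×10^7) = 1.50×10^-3 A.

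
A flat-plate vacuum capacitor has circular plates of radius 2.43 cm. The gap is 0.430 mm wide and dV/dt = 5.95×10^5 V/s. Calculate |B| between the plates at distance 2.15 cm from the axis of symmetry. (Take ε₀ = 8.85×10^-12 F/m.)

dE/dt = (dV/dt)/d = 1.384×10^9 V/(m·s); I_d = ε₀(πR²)(dE/dt) = (8.85×10^-12)(1.855×10^-3)(1.384×10^9) = 2.272×10^-5 A.
An Ampèrian loop of radius r encloses a fraction (r/R)² of I_d. Then B·2πr = μ₀ I_d (r/R)², giving B = μ₀ I_d r/(2πR²) = 1.65×10^-10 T.

1.65×10^-10 T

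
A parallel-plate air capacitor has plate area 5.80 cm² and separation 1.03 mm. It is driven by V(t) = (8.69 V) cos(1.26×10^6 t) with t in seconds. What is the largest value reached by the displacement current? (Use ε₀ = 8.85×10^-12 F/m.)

5.46×10^-5 A

The displacement current equals the conduction current C dV/dt, which peaks at C V₀ ω.
With C = ε₀A/d = (8.85×10^-12)(5.80×10^-4)/(1.03×10^-3) = 4.983×10^-12 F and ω = 1.26×10^6 rad/s, I_d,max = (4.983×10^-12)(8.69)(1.26×10^6) = 5.46×10^-5 A.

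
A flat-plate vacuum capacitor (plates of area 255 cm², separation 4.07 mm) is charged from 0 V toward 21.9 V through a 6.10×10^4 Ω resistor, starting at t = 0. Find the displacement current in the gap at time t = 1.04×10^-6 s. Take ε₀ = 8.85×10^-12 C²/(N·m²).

2.64×10^-4 A

With C = ε₀A/d = (8.85×10^-12)(0.0255)/(4.07×10^-3) = 5.545×10^-11 F, the time constant is τ = RC = 3.382×10^-6 s, so t/τ = 0.3075 and e^(−t/τ) = 0.7353.
I_d = I_cond = (V₀/R) e^(−t/τ) = (3.590×10^-4)(0.7353) = 2.64×10^-4 A.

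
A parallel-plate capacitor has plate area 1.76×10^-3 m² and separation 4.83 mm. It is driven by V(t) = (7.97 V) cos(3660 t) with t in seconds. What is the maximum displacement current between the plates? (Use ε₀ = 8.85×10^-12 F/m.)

9.41×10^-8 A

The displacement current equals the conduction current C dV/dt, which peaks at C V₀ ω.
With C = ε₀A/d = (8.85×10^-12)(1.76×10^-3)/(4.83×10^-3) = 3.225×10^-12 F and ω = 3660 rad/s, I_d,max = (3.225×10^-12)(7.97)(3660) = 9.41×10^-8 A.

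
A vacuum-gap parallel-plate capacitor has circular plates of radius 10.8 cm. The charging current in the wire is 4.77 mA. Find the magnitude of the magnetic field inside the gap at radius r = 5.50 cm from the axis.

By continuity the displacement current in the gap matches the conduction current: I_d = 4.77×10^-3 A.
For r < R the Ampère–Maxwell law gives B(2πr) = μ₀ I_d (r²/R²), so B = μ₀ I_d r/(2πR²) = (4π×10^-7)(4.77×10^-3)(0.0550)/(2π·0.108²) = 4.50×10^-9 T.

4.50×10^-9 T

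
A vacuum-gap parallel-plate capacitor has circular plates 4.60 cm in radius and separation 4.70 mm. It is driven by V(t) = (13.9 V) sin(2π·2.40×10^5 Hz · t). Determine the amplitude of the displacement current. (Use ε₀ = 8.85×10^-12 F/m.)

(dE/dt)_max = V₀ω/d = 4.460×10^9 V/(m·s); ω = 2πf = 1.508×10^6 rad/s.
I_d,max = ε₀ A (dE/dt)_max = (8.85×10^-12)(6.648×10^-3)(4.460×10^9) = 2.62×10^-4 A.

2.62×10^-4 A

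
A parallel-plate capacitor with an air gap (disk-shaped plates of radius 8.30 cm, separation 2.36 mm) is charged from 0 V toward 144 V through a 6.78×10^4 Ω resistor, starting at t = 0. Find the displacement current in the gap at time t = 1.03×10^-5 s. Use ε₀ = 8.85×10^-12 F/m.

With C = ε₀A/d = (8.85×10^-12)(0.02164)/(2.36×10^-3) = 8.115×10^-11 F, the time constant is τ = RC = 5.502×10^-6 s, so t/τ = 1.872 and e^(−t/τ) = 0.1538.
I_d = I_cond = (V₀/R) e^(−t/τ) = (2.124×10^-3)(0.1538) = 3.27×10^-4 A.

3.27×10^-4 A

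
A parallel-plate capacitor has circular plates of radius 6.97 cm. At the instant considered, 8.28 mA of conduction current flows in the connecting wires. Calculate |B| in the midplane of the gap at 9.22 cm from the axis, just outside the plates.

By continuity the displacement current in the gap matches the conduction current: I_d = 8.28×10^-3 A.
Outside the plates the loop encloses all of I_d, so B·2πr = μ₀ I_d and B = 1.80×10^-8 T.

1.80×10^-8 T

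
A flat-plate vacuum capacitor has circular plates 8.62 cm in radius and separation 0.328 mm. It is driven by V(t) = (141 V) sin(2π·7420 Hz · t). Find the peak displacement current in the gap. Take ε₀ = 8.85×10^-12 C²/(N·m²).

4.14×10^-3 A

The displacement current equals the conduction current C dV/dt, which peaks at C V₀ ω.
With C = ε₀A/d = (8.85×10^-12)(0.02334)/(3.28×10^-4) = 6.298×10^-10 F and ω = 2πf = 4.662×10^4 rad/s, I_d,max = (6.298×10^-10)(141)(4.662×10^4) = 4.14×10^-3 A.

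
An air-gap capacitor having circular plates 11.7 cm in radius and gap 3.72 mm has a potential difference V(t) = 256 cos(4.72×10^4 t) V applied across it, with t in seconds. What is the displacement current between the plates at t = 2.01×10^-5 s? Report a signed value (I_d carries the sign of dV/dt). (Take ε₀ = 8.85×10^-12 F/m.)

dV/dt = (256)(4.72×10^4)·−sin(0.94872) = -9.820×10^6 V/s.
I_d = C dV/dt with C = ε₀A/d = (8.85×10^-12)(0.04301)/(3.72×10^-3) = 1.023×10^-10 F, so I_d = (1.023×10^-10)(-9.820×10^6) = -1.00×10^-3 A.

-1.00×10^-3 A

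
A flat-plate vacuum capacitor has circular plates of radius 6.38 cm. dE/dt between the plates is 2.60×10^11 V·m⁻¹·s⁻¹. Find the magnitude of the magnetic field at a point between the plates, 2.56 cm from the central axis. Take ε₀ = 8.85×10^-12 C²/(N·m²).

Total displacement current: I_d = ε₀(πR²)(dE/dt) = (8.85×10^-12)(0.01279)(2.60×10^11) = 0.02943 A.
For r < R the Ampère–Maxwell law gives B(2πr) = μ₀ I_d (r²/R²), so B = μ₀ I_d r/(2πR²) = (4π×10^-7)(0.02943)(0.0256)/(2π·0.0638²) = 3.70×10^-8 T.

3.70×10^-8 T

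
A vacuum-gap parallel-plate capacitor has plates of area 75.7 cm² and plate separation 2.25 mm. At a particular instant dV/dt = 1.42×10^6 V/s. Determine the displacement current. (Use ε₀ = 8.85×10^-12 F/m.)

4.23×10^-5 A

The field between the plates is E = V/d, so dE/dt = (1.42×10^6)/(2.25×10^-3 m) = 6.311×10^8 V/(m·s).
I_d = ε₀ A (dE/dt) = (8.85×10^-12)(7.57×10^-3)(6.311×10^8) = 4.23×10^-5 A.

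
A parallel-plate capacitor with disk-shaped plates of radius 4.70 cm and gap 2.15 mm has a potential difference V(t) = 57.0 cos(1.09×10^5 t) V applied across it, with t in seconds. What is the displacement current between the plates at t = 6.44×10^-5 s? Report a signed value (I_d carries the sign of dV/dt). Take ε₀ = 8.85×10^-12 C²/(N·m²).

-1.19×10^-4 A

dE/dt = (V₀ω/d)·−sin(ωt) with ωt = 7.0196 rad: (57.0)(1.09×10^5)(-0.6716)/(2.15×10^-3) = -1.941×10^9 V/(m·s).
I_d = ε₀ A dE/dt = (8.85×10^-12)(6.940×10^-3)(-1.941×10^9) = -1.19×10^-4 A.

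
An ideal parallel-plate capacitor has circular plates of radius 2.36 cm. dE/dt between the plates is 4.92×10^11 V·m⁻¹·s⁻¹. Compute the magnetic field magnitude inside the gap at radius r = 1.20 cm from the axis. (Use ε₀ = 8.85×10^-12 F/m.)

Through the whole plate area (πR² = 1.750×10^-3 m²), I_d = ε₀ πR² dE/dt = 7.620×10^-3 A.
∮B·dl = μ₀ I_d,enc with I_d,enc = I_d r²/R² = 1.970×10^-3 A; so B = μ₀ I_d,enc/(2πr) = 3.28×10^-8 T.

3.28×10^-8 T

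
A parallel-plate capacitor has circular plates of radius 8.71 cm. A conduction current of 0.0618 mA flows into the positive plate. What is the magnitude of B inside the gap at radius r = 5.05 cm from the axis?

By continuity the displacement current in the gap matches the conduction current: I_d = 6.18×10^-5 A.
For r < R the Ampère–Maxwell law gives B(2πr) = μ₀ I_d (r²/R²), so B = μ₀ I_d r/(2πR²) = (4π×10^-7)(6.18×10^-5)(0.0505)/(2π·0.0871²) = 8.23×10^-11 T.

8.23×10^-11 T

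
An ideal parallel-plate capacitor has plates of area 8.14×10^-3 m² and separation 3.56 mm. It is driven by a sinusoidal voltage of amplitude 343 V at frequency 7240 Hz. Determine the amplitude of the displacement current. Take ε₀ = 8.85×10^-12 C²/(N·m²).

C = ε₀A/d = (8.85×10^-12)(8.14×10^-3)/(3.56×10^-3) = 2.024×10^-11 F; ω = 2πf = 4.549×10^4 rad/s.
I_d = C dV/dt, so |I_d|_max = C V₀ ω = (2.024×10^-11)(343)(4.549×10^4) = 3.16×10^-4 A.

3.16×10^-4 A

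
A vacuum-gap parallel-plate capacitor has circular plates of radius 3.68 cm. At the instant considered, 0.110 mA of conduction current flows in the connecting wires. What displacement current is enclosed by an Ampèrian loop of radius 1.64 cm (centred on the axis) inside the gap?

No conduction current crosses the gap, so I_d there equals the 1.10×10^-4 A in the leads.
Since J_d is uniform, the enclosed fraction is (r/R)² = 0.1986, giving I_d,enc = 2.18×10^-5 A.

2.18×10^-5 A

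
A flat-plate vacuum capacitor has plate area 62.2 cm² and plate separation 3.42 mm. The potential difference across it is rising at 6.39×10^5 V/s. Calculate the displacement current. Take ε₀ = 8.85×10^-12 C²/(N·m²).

1.03×10^-5 A

The field between the plates is E = V/d, so dE/dt = (6.39×10^5)/(3.42×10^-3 m) = 1.868×10^8 V/(m·s).
I_d = ε₀ A (dE/dt) = (8.85×10^-12)(6.22×10^-3)(1.868×10^8) = 1.03×10^-5 A.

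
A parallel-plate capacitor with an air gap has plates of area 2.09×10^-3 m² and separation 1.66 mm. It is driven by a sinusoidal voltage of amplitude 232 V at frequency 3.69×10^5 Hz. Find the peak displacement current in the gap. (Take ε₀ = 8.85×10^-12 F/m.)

C = ε₀A/d = (8.85×10^-12)(2.09×10^-3)/(1.66×10^-3) = 1.114×10^-11 F; ω = 2πf = 2.318×10^6 rad/s.
I_d = C dV/dt, so |I_d|_max = C V₀ ω = (1.114×10^-11)(232)(2.318×10^6) = 5.99×10^-3 A.

5.99×10^-3 A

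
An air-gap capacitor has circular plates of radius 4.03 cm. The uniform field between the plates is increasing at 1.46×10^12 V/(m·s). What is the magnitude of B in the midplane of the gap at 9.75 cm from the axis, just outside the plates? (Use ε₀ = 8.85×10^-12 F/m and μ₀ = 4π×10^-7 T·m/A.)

I_d = ε₀ dΦ_E/dt = ε₀ πR² (dE/dt) = (8.85×10^-12)(5.102×10^-3)(1.46×10^12) = 0.06592 A through the full plate area.
For r ≥ R the full I_d is enclosed: B = μ₀ I_d/(2πr) = (4π×10^-7)(0.06592)/(2π·0.0975) = 1.35×10^-7 T.

1.35×10^-7 T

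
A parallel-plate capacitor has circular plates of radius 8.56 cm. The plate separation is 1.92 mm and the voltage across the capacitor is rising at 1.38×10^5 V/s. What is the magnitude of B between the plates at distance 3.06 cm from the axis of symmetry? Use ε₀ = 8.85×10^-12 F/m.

dE/dt = (dV/dt)/d = 7.188×10^7 V/(m·s); I_d = ε₀(πR²)(dE/dt) = (8.85×10^-12)(0.02302)(7.188×10^7) = 1.464×10^-5 A.
∮B·dl = μ₀ I_d,enc with I_d,enc = I_d r²/R² = 1.871×10^-6 A; so B = μ₀ I_d,enc/(2πr) = 1.22×10^-11 T.

1.22×10^-11 T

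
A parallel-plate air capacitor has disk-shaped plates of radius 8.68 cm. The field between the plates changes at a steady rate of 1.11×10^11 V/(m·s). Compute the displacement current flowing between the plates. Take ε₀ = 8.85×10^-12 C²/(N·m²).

With a uniform field, Φ_E = EA, so I_d = ε₀ A dE/dt = 0.0233 A.

0.0233 A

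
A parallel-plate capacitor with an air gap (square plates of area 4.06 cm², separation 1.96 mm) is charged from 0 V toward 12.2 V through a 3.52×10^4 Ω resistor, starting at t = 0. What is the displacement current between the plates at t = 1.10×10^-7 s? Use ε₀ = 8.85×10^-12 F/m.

6.30×10^-5 A

C = ε₀A/d = (8.85×10^-12)(4.06×10^-4)/(1.96×10^-3) = 1.833×10^-12 F, so τ = RC = 6.452×10^-8 s.
The conduction current is I(t) = (V₀/R) e^(−t/τ), and the displacement current between the plates equals it.
t/τ = 1.705; I_d = (12.2/3.52×10^4) · e^(−1.705) = (3.466×10^-4)(0.1818) = 6.30×10^-5 A.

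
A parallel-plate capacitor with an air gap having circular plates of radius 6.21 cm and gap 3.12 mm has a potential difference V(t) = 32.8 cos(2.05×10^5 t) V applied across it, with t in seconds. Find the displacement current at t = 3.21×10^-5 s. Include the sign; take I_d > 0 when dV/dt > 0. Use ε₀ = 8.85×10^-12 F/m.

-6.77×10^-5 A

dE/dt = (V₀ω/d)·−sin(ωt) with ωt = 6.5805 rad: (32.8)(2.05×10^5)(-0.2930)/(3.12×10^-3) = -6.315×10^8 V/(m·s).
I_d = ε₀ A dE/dt = (8.85×10^-12)(0.01212)(-6.315×10^8) = -6.77×10^-5 A.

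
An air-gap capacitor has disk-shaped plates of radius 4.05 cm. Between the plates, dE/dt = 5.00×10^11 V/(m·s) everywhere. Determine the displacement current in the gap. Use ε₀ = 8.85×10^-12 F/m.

0.0228 A

With a uniform field, Φ_E = EA, so I_d = ε₀ A dE/dt = 0.0228 A.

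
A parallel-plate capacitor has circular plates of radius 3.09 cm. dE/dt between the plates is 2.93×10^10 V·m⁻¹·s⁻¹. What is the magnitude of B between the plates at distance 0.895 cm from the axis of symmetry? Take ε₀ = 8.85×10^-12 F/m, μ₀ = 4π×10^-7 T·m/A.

1.46×10^-9 T

I_d = ε₀ dΦ_E/dt = ε₀ πR² (dE/dt) = (8.85×10^-12)(3.000×10^-3)(2.93×10^10) = 7.779×10^-4 A through the full plate area.
∮B·dl = μ₀ I_d,enc with I_d,enc = I_d r²/R² = 6.526×10^-5 A; so B = μ₀ I_d,enc/(2πr) = 1.46×10^-9 T.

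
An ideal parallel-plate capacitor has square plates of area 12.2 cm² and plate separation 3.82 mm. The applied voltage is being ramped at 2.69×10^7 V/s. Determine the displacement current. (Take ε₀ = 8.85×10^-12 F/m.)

7.60×10^-5 A

The displacement current equals the charging current C dV/dt. With C = ε₀A/d = (8.85×10^-12)(1.22×10^-3)/(3.82×10^-3) = 2.826×10^-12 F, I_d = (2.826×10^-12)(2.69×10^7) = 7.60×10^-5 A.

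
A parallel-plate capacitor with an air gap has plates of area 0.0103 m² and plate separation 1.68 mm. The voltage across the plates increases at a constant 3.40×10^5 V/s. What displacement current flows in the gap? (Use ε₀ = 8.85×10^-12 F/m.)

1.84×10^-5 A

The displacement current equals the charging current C dV/dt. With C = ε₀A/d = (8.85×10^-12)(0.0103)/(1.68×10^-3) = 5.426×10^-11 F, I_d = (5.426×10^-11)(3.40×10^5) = 1.84×10^-5 A.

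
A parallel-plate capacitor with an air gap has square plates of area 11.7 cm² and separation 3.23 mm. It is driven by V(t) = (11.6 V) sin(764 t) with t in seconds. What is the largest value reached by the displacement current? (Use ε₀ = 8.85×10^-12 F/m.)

2.84×10^-8 A

(dE/dt)_max = V₀ω/d = 2.744×10^6 V/(m·s); ω = 764 rad/s.
I_d,max = ε₀ A (dE/dt)_max = (8.85×10^-12)(1.17×10^-3)(2.744×10^6) = 2.84×10^-8 A.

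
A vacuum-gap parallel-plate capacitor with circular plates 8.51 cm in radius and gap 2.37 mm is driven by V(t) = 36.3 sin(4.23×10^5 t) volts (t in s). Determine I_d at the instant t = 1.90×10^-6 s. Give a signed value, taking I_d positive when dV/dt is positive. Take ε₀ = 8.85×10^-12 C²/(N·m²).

9.05×10^-4 A

C = ε₀A/d = (8.85×10^-12)(0.02275)/(2.37×10^-3) = 8.495×10^-11 F. dV/dt = V₀ω·cos(ωt); at ωt = 0.8037 rad this factor is 0.6940.
I_d = C dV/dt = (8.495×10^-11)(36.3)(4.23×10^5)(0.6940) = 9.05×10^-4 A.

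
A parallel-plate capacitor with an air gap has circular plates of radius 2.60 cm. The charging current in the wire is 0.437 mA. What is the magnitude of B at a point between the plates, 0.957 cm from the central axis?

Between the plates the displacement current equals the wire current: I_d = 0.437 mA = 4.37×10^-4 A.
For r < R the Ampère–Maxwell law gives B(2πr) = μ₀ I_d (r²/R²), so B = μ₀ I_d r/(2πR²) = (4π×10^-7)(4.37×10^-4)(9.57×10^-3)/(2π·0.0260²) = 1.24×10^-9 T.

1.24×10^-9 T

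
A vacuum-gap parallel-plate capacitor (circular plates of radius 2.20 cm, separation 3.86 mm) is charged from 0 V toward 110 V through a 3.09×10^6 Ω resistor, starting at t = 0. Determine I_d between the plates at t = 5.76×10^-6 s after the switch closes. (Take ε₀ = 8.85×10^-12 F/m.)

2.09×10^-5 A

With C = ε₀A/d = (8.85×10^-12)(1.521×10^-3)/(3.86×10^-3) = 3.487×10^-12 F, the time constant is τ = RC = 1.077×10^-5 s, so t/τ = 0.5348 and e^(−t/τ) = 0.5858.
I_d = I_cond = (V₀/R) e^(−t/τ) = (3.560×10^-5)(0.5858) = 2.09×10^-5 A.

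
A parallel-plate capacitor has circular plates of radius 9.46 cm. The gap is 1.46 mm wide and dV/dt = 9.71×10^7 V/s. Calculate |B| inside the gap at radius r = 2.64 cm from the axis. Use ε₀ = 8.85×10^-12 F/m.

9.76×10^-9 T

dE/dt = (dV/dt)/d = 6.651×10^10 V/(m·s); I_d = ε₀(πR²)(dE/dt) = (8.85×10^-12)(0.02811)(6.651×10^10) = 0.01655 A.
For r < R the Ampère–Maxwell law gives B(2πr) = μ₀ I_d (r²/R²), so B = μ₀ I_d r/(2πR²) = (4π×10^-7)(0.01655)(0.0264)/(2π·0.0946²) = 9.76×10^-9 T.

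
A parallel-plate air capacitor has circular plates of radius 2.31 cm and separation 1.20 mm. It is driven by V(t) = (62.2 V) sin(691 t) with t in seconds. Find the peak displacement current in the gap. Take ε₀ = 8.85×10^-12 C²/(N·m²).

(dE/dt)_max = V₀ω/d = 3.582×10^7 V/(m·s); ω = 691 rad/s.
I_d,max = ε₀ A (dE/dt)_max = (8.85×10^-12)(1.676×10^-3)(3.582×10^7) = 5.31×10^-7 A.

5.31×10^-7 A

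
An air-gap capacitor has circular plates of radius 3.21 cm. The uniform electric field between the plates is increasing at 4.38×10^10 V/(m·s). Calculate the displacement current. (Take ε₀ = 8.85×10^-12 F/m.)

With a uniform field, Φ_E = EA, so I_d = ε₀ A dE/dt = 1.25×10^-3 A.

1.25×10^-3 A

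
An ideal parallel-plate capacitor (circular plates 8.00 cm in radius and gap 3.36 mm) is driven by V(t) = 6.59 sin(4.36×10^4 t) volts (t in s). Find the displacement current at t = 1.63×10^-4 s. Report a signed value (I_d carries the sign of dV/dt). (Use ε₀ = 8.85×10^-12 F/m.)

dV/dt = (6.59)(4.36×10^4)·cos(7.1068) = 1.953×10^5 V/s.
I_d = C dV/dt with C = ε₀A/d = (8.85×10^-12)(0.02011)/(3.36×10^-3) = 5.297×10^-11 F, so I_d = (5.297×10^-11)(1.953×10^5) = 1.03×10^-5 A.

1.03×10^-5 A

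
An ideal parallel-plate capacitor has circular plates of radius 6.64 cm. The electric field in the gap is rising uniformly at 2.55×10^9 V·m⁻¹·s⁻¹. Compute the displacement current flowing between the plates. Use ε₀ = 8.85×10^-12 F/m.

3.13×10^-4 A

With a uniform field, Φ_E = EA, so I_d = ε₀ A dE/dt = 3.13×10^-4 A.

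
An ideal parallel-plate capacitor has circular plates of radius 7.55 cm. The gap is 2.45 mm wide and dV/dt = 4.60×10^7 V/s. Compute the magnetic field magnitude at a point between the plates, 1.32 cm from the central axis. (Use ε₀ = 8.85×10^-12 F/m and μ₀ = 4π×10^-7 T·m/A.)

dE/dt = (dV/dt)/d = 1.878×10^10 V/(m·s); I_d = ε₀(πR²)(dE/dt) = (8.85×10^-12)(0.01791)(1.878×10^10) = 2.977×10^-3 A.
An Ampèrian loop of radius r encloses a fraction (r/R)² of I_d. Then B·2πr = μ₀ I_d (r/R)², giving B = μ₀ I_d r/(2πR²) = 1.38×10^-9 T.

1.38×10^-9 T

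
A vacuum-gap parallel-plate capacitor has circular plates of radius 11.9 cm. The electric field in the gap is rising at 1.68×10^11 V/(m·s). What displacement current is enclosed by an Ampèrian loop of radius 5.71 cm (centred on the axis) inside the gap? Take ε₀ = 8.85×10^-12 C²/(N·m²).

0.0152 A

I_d = ε₀ dΦ_E/dt = ε₀ πR² (dE/dt) = (8.85×10^-12)(0.04449)(1.68×10^11) = 0.06615 A through the full plate area.
The field is uniform, so I_d,enc = I_d (r/R)² = (0.06615)(5.71/11.9)² = 0.0152 A.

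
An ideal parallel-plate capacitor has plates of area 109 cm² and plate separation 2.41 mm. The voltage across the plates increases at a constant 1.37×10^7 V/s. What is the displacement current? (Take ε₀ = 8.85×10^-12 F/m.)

5.48×10^-4 A

The field between the plates is E = V/d, so dE/dt = (1.37×10^7)/(2.41×10^-3 m) = 5.685×10^9 V/(m·s).
I_d = ε₀ A (dE/dt) = (8.85×10^-12)(0.0109)(5.685×10^9) = 5.48×10^-4 A.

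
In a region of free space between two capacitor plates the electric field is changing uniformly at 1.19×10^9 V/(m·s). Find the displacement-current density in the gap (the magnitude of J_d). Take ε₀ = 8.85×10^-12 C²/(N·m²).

0.0105 A/m²

J_d = ε₀ dE/dt = (8.85×10^-12)(1.19×10^9) = 0.0105 A/m².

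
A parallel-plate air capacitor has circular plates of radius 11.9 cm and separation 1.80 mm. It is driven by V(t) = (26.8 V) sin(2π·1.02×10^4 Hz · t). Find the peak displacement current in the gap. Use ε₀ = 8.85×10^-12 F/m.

C = ε₀A/d = (8.85×10^-12)(0.04449)/(1.80×10^-3) = 2.187×10^-10 F; ω = 2πf = 6.409×10^4 rad/s.
I_d = C dV/dt, so |I_d|_max = C V₀ ω = (2.187×10^-10)(26.8)(6.409×10^4) = 3.76×10^-4 A.

3.76×10^-4 A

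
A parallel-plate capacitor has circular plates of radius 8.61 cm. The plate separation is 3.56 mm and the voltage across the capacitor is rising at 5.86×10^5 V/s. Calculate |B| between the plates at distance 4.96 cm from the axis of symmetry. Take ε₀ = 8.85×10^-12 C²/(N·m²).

With E = V/d, dE/dt = 1.646×10^8 V/(m·s) and πR² = 0.02329 m², giving I_d = ε₀ πR² dE/dt = 3.393×10^-5 A.
For r < R the Ampère–Maxwell law gives B(2πr) = μ₀ I_d (r²/R²), so B = μ₀ I_d r/(2πR²) = (4π×10^-7)(3.393×10^-5)(0.0496)/(2π·0.0861²) = 4.54×10^-11 T.

4.54×10^-11 T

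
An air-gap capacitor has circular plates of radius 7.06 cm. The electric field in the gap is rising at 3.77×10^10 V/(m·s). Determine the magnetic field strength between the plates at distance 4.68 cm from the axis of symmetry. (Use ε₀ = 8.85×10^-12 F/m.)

I_d = ε₀ dΦ_E/dt = ε₀ πR² (dE/dt) = (8.85×10^-12)(0.01566)(3.77×10^10) = 5.225×10^-3 A through the full plate area.
For r < R the Ampère–Maxwell law gives B(2πr) = μ₀ I_d (r²/R²), so B = μ₀ I_d r/(2πR²) = (4π×10^-7)(5.225×10^-3)(0.0468)/(2π·0.0706²) = 9.81×10^-9 T.

9.81×10^-9 T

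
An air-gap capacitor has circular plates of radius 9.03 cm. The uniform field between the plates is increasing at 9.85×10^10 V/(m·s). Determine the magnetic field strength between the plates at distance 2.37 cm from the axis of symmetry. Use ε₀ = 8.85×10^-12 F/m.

Through the whole plate area (πR² = 0.02562 m²), I_d = ε₀ πR² dE/dt = 0.02233 A.
∮B·dl = μ₀ I_d,enc with I_d,enc = I_d r²/R² = 1.538×10^-3 A; so B = μ₀ I_d,enc/(2πr) = 1.30×10^-8 T.

1.30×10^-8 T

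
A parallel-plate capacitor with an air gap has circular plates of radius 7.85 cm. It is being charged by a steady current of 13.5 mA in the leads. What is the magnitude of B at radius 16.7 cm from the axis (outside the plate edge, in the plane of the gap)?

1.62×10^-8 T

No conduction current crosses the gap, so I_d there equals the 0.0135 A in the leads.
With r > R the enclosed displacement current is the full I_d; B = μ₀ I_d / (2πr) = 1.62×10^-8 T.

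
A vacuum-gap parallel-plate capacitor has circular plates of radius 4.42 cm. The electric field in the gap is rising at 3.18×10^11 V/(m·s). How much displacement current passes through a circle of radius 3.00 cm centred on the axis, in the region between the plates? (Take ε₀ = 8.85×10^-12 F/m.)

Through the whole plate area (πR² = 6.138×10^-3 m²), I_d = ε₀ πR² dE/dt = 0.01727 A.
Since J_d is uniform, the enclosed fraction is (r/R)² = 0.4607, giving I_d,enc = 7.96×10^-3 A.

7.96×10^-3 A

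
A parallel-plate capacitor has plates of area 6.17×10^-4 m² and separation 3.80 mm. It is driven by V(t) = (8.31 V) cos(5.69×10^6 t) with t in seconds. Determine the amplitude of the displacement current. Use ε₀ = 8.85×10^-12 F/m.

The displacement current equals the conduction current C dV/dt, which peaks at C V₀ ω.
With C = ε₀A/d = (8.85×10^-12)(6.17×10^-4)/(3.80×10^-3) = 1.437×10^-12 F and ω = 5.69×10^6 rad/s, I_d,max = (1.437×10^-12)(8.31)(5.69×10^6) = 6.79×10^-5 A.

6.79×10^-5 A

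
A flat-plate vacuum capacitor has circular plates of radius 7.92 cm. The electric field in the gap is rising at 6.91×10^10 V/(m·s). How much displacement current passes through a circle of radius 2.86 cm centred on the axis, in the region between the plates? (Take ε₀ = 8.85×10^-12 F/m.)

I_d = ε₀ dΦ_E/dt = ε₀ πR² (dE/dt) = (8.85×10^-12)(0.01971)(6.91×10^10) = 0.01205 A through the full plate area.
Through an area πr² the displacement current is I_d·(πr²/πR²) = I_d (r/R)² = 1.57×10^-3 A.

1.57×10^-3 A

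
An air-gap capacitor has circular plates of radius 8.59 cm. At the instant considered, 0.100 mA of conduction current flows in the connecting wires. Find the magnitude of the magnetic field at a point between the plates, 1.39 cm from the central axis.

By continuity the displacement current in the gap matches the conduction current: I_d = 1.00×10^-4 A.
For r < R the Ampère–Maxwell law gives B(2πr) = μ₀ I_d (r²/R²), so B = μ₀ I_d r/(2πR²) = (4π×10^-7)(1.00×10^-4)(0.0139)/(2π·0.0859²) = 3.77×10^-11 T.

3.77×10^-11 T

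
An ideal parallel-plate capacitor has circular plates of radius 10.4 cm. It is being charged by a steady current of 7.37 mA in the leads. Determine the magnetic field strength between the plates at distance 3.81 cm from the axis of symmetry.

5.19×10^-9 T

Between the plates the displacement current equals the wire current: I_d = 7.37 mA = 7.37×10^-3 A.
An Ampèrian loop of radius r encloses a fraction (r/R)² of I_d. Then B·2πr = μ₀ I_d (r/R)², giving B = μ₀ I_d r/(2πR²) = 5.19×10^-9 T.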